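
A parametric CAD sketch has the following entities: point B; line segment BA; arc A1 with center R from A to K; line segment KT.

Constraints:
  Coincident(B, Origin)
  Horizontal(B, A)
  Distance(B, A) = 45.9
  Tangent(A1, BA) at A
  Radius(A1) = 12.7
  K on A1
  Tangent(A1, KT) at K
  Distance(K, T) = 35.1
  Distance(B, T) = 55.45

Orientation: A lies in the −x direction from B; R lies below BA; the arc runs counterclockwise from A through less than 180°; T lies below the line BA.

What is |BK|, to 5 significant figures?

59.020

B is at the origin; B and A share the same y with |BA| = 45.9 and A on the −x side, so A = (-45.900, 0.0000). Since A1 is tangent to BA there, RA ⟂ BA, so R = A + (0, -12.7) = (-45.900, -12.700). Since RK ⟂ KT (tangency), |RT| = √(12.7² + 35.1²) = 37.327 regardless of where K sits on A1. So T lies on both circle(B, 55.45) and circle(R, 37.327); the below-BA intersection is T = (-30.146, -46.539). K is the foot of the tangent from T: K = (-54.903, -21.658).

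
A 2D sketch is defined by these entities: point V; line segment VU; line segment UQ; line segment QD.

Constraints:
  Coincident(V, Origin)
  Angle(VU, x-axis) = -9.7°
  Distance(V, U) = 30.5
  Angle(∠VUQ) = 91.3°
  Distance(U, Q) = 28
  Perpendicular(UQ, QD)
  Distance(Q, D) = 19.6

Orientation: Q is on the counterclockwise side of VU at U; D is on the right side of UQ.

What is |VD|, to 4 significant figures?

57.73

V is at the origin; VU runs at -9.7° with length 30.5, so U = 30.5·(cos -9.7°, sin -9.7°) = (30.06, -5.139). ∠VUQ = 91.3°, so UQ runs at -9.7° + (180° − 91.3°) = 79.00° from the x-axis; with |UQ| = 28.0, Q = U + 28.0·(cos 79.00°, sin 79.00°) = (35.41, 22.35). The perpendicularity gives QD at right angles to UQ; with |QD| = 19.6 on the right of UQ, D = Q + 19.6·(0.9816, -0.1908) = (54.65, 18.61). Then |VD| = |D − V| = 57.73.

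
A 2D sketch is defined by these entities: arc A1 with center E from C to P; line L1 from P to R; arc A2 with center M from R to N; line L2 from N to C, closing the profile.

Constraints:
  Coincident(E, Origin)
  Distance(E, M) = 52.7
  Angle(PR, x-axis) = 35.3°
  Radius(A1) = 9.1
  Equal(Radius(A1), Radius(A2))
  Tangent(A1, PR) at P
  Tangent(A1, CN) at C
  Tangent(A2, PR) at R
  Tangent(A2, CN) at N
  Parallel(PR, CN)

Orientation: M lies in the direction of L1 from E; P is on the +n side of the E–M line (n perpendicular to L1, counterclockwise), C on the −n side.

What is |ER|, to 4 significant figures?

53.48

The slot axis is L1's direction at 35.3°, so u = (cos 35.3°, sin 35.3°) = (0.8161, 0.5779) and n = (−sin 35.3°, cos 35.3°) = (-0.5779, 0.8161). E is at the origin and M lies 52.7 along u from E, so M = 52.7·u = (43.01, 30.45). Tangency of A1 to both parallel lines with radius 9.1 puts P and C at E ± 9.1·n: P = (-5.259, 7.427), C = (5.259, -7.427). Equal radii place R and N the same way about M: R = M + 9.1·n = (37.75, 37.88), N = M − 9.1·n = (48.27, 23.03). Then |ER| = |R − E| = 53.48.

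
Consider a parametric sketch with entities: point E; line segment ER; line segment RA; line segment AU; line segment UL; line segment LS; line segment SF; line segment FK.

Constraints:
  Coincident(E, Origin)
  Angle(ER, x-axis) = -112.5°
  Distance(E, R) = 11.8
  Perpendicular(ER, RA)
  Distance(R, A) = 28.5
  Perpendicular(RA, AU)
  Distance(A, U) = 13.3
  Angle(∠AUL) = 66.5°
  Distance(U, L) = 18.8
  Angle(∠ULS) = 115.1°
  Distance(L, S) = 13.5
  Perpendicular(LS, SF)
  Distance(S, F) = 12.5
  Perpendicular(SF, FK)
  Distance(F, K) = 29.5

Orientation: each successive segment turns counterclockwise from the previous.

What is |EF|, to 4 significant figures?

30.66

∠ULS = 115.1° gives LS at -114.1° from the x-axis; with |LS| = 13.5, S = (2.595, -22.17). LS ⟂ SF, so SF runs at -24.10°; with |SF| = 12.5, F = (14.01, -27.28). Then |EF| = |F − E| = 30.66.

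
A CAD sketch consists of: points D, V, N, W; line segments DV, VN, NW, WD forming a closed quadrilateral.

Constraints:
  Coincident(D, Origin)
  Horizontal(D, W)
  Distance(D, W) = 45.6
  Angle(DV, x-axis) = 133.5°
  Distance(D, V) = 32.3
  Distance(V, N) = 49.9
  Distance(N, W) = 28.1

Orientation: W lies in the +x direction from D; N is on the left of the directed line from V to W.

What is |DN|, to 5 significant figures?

35.076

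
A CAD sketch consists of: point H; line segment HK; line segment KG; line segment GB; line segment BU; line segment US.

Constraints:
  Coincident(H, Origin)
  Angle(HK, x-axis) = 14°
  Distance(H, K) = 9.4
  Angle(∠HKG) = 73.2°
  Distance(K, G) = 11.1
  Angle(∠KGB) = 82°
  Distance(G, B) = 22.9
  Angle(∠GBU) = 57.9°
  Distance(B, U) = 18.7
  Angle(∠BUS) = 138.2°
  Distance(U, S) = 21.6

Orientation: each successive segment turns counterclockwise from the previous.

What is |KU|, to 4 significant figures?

12.41

H is at the origin; HK runs at 14.0° with length 9.4, so K = (9.121, 2.274). ∠HKG = 73.2° gives KG at 120.8° from the x-axis; with |KG| = 11.1, G = (3.437, 11.81). ∠KGB = 82.0° gives GB at -141.2° from the x-axis; with |GB| = 22.9, B = (-14.41, -2.541). ∠GBU = 57.9° gives BU at -19.10° from the x-axis; with |BU| = 18.7, U = (3.261, -8.660). Then |KU| = |U − K| = 12.41.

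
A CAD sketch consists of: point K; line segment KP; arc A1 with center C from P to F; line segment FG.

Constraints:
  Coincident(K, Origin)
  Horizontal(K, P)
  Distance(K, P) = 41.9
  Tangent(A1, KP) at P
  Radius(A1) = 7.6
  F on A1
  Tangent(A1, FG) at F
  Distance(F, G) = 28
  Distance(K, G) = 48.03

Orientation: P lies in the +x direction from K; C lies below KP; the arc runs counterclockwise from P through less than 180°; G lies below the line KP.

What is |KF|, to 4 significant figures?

35.05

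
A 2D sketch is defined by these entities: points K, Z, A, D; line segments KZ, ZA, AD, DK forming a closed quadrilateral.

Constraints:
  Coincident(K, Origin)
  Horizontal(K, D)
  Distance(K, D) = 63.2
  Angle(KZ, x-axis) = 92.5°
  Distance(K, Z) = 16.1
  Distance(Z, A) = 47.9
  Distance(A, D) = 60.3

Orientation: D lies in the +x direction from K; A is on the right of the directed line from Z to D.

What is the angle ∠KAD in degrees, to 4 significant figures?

79.87°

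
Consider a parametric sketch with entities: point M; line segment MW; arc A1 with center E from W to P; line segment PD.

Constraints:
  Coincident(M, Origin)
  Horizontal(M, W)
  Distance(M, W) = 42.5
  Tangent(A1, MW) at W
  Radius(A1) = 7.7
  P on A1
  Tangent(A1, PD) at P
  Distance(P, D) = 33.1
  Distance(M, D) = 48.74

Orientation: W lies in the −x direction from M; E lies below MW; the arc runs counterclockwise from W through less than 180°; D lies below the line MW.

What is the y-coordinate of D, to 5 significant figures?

-38.992

Checks: |MW| = 42.50 ✓; |EP| = 7.700 ✓; ∠(EP, PD) = 90.00° ✓; |PD| = 33.10 ✓; |MD| = 48.74 ✓.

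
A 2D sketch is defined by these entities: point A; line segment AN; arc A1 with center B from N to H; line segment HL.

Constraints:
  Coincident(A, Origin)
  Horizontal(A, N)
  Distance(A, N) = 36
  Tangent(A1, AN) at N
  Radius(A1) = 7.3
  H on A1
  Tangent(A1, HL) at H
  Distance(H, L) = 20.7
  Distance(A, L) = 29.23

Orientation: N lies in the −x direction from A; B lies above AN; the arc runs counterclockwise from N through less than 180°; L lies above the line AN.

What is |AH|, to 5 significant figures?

29.868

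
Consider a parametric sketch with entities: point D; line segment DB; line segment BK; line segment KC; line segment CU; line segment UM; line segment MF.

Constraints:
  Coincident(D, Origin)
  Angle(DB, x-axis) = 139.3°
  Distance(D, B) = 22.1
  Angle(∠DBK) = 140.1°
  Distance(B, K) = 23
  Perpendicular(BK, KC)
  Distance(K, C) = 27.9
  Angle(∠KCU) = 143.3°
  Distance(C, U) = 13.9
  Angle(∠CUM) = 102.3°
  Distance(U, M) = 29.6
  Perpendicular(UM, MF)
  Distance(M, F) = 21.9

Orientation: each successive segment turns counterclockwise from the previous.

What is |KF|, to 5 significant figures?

27.102

D is at the origin; DB runs at 139.3° with length 22.1, so B = (-16.755, 14.411). ∠DBK = 140.1° gives BK at 179.20° from the x-axis; with |BK| = 23.0, K = (-39.753, 14.733). BK is perpendicular to KC, so KC runs at -90.800°; with |KC| = 27.9, C = (-40.142, -13.165). ∠KCU = 143.3° gives CU at -54.100° from the x-axis; with |CU| = 13.9, U = (-31.991, -24.424). ∠CUM = 102.3° gives UM at 23.600° from the x-axis; with |UM| = 29.6, M = (-4.8672, -12.574). The perpendicularity gives MF at right angles to UM, so MF runs at 113.60°; with |MF| = 21.9, F = (-13.635, 7.4943). Then |KF| = |F − K| = 27.102.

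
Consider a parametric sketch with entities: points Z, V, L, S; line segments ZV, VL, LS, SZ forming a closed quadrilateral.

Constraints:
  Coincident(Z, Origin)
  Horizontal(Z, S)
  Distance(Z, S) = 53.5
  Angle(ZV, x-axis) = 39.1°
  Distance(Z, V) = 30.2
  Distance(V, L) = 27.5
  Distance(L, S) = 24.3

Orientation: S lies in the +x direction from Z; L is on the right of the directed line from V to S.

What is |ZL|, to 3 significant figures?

31.3

Checks: |VL| = 27.50 ✓; |LS| = 24.30 ✓.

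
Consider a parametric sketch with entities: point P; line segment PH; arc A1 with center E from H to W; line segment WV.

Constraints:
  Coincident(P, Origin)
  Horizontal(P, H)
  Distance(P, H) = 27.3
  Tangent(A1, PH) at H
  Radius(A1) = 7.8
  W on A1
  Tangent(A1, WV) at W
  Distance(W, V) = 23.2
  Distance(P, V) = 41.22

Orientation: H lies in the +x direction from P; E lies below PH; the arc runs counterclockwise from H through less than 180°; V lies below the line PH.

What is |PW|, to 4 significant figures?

22.06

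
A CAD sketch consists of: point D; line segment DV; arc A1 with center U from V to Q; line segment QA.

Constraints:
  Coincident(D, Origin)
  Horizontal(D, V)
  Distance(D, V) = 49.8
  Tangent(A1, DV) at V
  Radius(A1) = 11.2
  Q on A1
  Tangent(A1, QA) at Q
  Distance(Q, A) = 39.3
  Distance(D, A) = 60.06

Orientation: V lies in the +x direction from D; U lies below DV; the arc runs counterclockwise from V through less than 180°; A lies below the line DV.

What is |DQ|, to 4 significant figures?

39.94

Checks: ∠(UV, VD) = 90.00° ✓; |UV| = 11.20 ✓; |UQ| = 11.20 ✓; ∠(UQ, QA) = 90.00° ✓; |QA| = 39.30 ✓; |DA| = 60.06 ✓.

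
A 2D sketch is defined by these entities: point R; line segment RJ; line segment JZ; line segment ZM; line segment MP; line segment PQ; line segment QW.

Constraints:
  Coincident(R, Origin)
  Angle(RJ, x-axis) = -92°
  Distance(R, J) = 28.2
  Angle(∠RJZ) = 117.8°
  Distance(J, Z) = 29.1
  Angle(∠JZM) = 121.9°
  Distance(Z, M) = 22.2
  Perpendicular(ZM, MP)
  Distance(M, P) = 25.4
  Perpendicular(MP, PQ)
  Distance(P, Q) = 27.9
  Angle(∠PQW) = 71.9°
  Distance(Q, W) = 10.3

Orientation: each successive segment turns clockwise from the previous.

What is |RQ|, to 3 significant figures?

24.1

R is at the origin; RJ runs at -92.0° with length 28.2, so J = (-0.984, -28.2). ∠RJZ = 117.8° gives JZ at -154° from the x-axis; with |JZ| = 29.1, Z = (-27.2, -40.8). ∠JZM = 121.9° gives ZM at 148° from the x-axis; with |ZM| = 22.2, M = (-45.9, -29.0). ZM is perpendicular to MP, so MP runs at 57.7°; with |MP| = 25.4, P = (-32.4, -7.52). The perpendicularity gives PQ at right angles to MP, so PQ runs at -32.3°; with |PQ| = 27.9, Q = (-8.79, -22.4). Then |RQ| = |Q − R| = 24.1.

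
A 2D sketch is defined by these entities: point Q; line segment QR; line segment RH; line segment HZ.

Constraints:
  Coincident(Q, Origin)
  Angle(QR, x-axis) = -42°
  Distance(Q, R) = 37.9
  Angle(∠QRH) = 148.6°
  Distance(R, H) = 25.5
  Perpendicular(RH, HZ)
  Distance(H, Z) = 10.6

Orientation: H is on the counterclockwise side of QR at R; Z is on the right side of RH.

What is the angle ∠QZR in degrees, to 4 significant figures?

5.108°

Q is at the origin; QR runs at -42.0° with length 37.9, so R = 37.9·(cos -42.0°, sin -42.0°) = (28.17, -25.36). ∠QRH = 148.6°, so RH runs at -42.0° + (180° − 148.6°) = -10.60° from the x-axis; with |RH| = 25.5, H = R + 25.5·(cos -10.60°, sin -10.60°) = (53.23, -30.05). The perpendicularity gives HZ at right angles to RH; with |HZ| = 10.6 on the right of RH, Z = H + 10.6·(-0.1840, -0.9829) = (51.28, -40.47). Then cos ∠QZR = ZQ·ZR / (|ZQ||ZR|), giving 5.108°.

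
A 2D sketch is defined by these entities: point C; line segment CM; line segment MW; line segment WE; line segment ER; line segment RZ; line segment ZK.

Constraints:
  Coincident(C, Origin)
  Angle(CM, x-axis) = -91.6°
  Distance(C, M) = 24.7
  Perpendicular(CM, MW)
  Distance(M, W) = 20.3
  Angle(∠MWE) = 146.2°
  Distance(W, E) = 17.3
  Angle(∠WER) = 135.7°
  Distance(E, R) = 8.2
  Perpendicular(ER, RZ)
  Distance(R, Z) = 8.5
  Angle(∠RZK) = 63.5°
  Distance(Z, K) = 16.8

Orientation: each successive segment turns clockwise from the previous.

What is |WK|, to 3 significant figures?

12.4

C is at the origin; CM runs at -91.6° with length 24.7, so M = (-0.690, -24.7). CM is perpendicular to MW, so MW runs at 178°; with |MW| = 20.3, W = (-21.0, -24.1). ∠MWE = 146.2° gives WE at 145° from the x-axis; with |WE| = 17.3, E = (-35.1, -14.1). ∠WER = 135.7° gives ER at 100° from the x-axis; with |ER| = 8.2, R = (-36.5, -6.03). The perpendicularity gives RZ at right angles to ER, so RZ runs at 10.3°; with |RZ| = 8.5, Z = (-28.2, -4.51). ∠RZK = 63.5° gives ZK at -106° from the x-axis; with |ZK| = 16.8, K = (-32.9, -20.6). Then |WK| = |K − W| = 12.4.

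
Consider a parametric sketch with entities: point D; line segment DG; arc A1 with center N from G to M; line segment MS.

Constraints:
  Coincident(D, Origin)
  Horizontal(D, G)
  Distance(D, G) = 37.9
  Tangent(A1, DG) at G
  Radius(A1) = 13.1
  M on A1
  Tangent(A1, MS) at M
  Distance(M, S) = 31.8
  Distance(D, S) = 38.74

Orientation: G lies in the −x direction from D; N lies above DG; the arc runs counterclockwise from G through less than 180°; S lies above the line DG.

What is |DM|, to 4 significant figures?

27.09

D is at the origin; D and G share the same y with |DG| = 37.9 and G on the −x side, so G = (-37.90, 0.000). The tangent condition forces NG to be normal to DG, so N = G + (0, 13.1) = (-37.90, 13.10). Since NM ⟂ MS (tangency), |NS| = √(13.1² + 31.8²) = 34.39 regardless of where M sits on A1. So S lies on both circle(D, 38.74) and circle(N, 34.39); the above-DG intersection is S = (-12.77, 36.58). M is the foot of the tangent from S: M = (-25.99, 7.654).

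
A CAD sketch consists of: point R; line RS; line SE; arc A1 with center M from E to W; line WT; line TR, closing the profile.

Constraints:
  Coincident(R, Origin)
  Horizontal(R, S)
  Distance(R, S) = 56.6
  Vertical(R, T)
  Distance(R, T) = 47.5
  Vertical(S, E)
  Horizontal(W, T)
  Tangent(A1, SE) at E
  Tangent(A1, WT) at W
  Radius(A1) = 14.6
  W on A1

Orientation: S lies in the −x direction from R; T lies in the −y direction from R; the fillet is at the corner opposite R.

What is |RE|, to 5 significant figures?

65.467

The virtual corner opposite R is at (-56.600, -47.500). Since A1 is tangent to SE there, ME ⟂ SE and since A1 is tangent to WT there, MW ⟂ WT, with radius 14.6, so the center M sits 14.6 in from both sides at M = (-42.000, -32.900). That places the tangent points at E = (-56.600, -32.900) on SE and W = (-42.000, -47.500) on WT. Then |RE| = |E − R| = 65.467.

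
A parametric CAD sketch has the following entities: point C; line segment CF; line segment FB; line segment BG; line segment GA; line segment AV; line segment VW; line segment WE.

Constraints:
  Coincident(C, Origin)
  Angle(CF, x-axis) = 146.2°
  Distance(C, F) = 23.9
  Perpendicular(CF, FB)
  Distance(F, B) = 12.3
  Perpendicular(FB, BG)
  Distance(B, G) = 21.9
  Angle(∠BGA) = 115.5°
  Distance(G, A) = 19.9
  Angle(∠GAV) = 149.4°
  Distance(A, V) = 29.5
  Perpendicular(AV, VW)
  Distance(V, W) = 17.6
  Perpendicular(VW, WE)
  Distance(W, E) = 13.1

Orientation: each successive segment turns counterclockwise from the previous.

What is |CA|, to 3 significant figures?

8.67

C is at the origin; CF runs at 146.2° with length 23.9, so F = (-19.9, 13.3). CF is perpendicular to FB, so FB runs at -124°; with |FB| = 12.3, B = (-26.7, 3.07). The perpendicularity gives BG at right angles to FB, so BG runs at -33.8°; with |BG| = 21.9, G = (-8.50, -9.11). ∠BGA = 115.5° gives GA at 30.7° from the x-axis; with |GA| = 19.9, A = (8.61, 1.05). Then |CA| = |A − C| = 8.67.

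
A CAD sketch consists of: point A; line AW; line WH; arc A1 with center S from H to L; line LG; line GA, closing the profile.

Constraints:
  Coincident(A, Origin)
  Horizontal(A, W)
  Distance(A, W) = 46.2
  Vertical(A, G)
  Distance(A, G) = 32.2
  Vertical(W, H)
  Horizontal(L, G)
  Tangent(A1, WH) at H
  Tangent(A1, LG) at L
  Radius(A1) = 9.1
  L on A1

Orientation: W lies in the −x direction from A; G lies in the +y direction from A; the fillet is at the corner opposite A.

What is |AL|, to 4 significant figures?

49.12

A is at the origin; AW is horizontal with |AW| = 46.2 and W on the −x side, so W = (-46.20, 0.000). AG is vertical with |AG| = 32.2 and G on the +y side, so G = (0.000, 32.20). The virtual corner opposite A is at (-46.20, 32.20). A1 meets WH tangentially, so SH is at right angles to WH and since A1 is tangent to LG there, SL ⟂ LG, with radius 9.1, so the center S sits 9.1 in from both sides at S = (-37.10, 23.10). That places the tangent points at H = (-46.20, 23.10) on WH and L = (-37.10, 32.20) on LG. Then |AL| = |L − A| = 49.12.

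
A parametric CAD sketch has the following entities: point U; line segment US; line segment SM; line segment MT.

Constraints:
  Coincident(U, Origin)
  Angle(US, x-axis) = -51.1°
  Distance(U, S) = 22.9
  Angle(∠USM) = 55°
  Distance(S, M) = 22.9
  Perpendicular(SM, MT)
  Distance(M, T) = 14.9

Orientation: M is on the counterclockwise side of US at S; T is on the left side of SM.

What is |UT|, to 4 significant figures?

10.50

U is at the origin; US runs at -51.1° with length 22.9, so S = 22.9·(cos -51.1°, sin -51.1°) = (14.38, -17.82). ∠USM = 55.0°, so SM runs at -51.1° + (180° − 55.0°) = 73.90° from the x-axis; with |SM| = 22.9, M = S + 22.9·(cos 73.90°, sin 73.90°) = (20.73, 4.180). SM is perpendicular to MT; with |MT| = 14.9 on the left of SM, T = M + 14.9·(-0.9608, 0.2773) = (6.415, 8.312). Then |UT| = |T − U| = 10.50.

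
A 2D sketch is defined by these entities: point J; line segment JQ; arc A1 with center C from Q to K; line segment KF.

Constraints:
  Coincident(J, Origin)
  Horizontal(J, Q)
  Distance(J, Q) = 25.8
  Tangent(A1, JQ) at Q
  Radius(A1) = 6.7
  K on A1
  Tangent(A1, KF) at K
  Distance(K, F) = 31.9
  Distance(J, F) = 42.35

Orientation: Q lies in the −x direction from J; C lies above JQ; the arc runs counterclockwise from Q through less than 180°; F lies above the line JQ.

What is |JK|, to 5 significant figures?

20.168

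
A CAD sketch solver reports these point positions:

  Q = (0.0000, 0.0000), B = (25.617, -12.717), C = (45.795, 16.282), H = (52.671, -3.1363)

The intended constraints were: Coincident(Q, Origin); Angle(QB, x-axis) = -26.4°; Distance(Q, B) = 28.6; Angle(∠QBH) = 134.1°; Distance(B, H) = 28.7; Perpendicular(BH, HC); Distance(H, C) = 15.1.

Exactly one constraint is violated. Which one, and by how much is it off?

Distance(H, C) = 15.1 — off by 5.50.

Q = (0.00, 0.00) ✓; QB at -26.40° ✓; |QB| = 28.60 ✓; ∠QBH = 134.1° ✓; |BH| = 28.70 ✓; ∠(BH, HC) = 90.00° ✓; |HC| = 20.60 ✗.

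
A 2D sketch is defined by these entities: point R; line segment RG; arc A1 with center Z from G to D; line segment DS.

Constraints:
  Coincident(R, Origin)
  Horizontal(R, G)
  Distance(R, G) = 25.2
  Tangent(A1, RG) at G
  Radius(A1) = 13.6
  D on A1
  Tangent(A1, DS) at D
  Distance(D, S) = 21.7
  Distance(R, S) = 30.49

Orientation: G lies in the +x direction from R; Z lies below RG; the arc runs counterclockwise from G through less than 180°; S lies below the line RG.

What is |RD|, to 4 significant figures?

15.44

Checks: |RG| = 25.20 ✓; |ZD| = 13.60 ✓; ∠(ZD, DS) = 90.00° ✓; |DS| = 21.70 ✓; |RS| = 30.49 ✓.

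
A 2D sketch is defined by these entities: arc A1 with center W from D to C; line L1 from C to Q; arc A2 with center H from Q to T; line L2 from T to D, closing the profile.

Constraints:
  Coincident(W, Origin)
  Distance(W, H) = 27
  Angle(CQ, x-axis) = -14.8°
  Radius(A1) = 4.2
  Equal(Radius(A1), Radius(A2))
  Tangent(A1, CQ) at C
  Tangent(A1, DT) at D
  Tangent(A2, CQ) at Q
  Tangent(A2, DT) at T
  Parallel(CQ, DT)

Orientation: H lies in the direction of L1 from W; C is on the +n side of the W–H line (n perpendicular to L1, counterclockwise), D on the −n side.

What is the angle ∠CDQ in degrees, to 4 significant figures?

72.72°

The slot axis is L1's direction at -14.8°, so u = (cos -14.8°, sin -14.8°) = (0.9668, -0.2554) and n = (−sin -14.8°, cos -14.8°) = (0.2554, 0.9668). W is at the origin and H lies 27.0 along u from W, so H = 27.0·u = (26.10, -6.897). Tangency of A1 to both parallel lines with radius 4.2 puts C and D at W ± 4.2·n: C = (1.073, 4.061), D = (-1.073, -4.061). Equal radii place Q and T the same way about H: Q = H + 4.2·n = (27.18, -2.836), T = H − 4.2·n = (25.03, -10.96). Then cos ∠CDQ = DC·DQ / (|DC||DQ|), giving 72.72°.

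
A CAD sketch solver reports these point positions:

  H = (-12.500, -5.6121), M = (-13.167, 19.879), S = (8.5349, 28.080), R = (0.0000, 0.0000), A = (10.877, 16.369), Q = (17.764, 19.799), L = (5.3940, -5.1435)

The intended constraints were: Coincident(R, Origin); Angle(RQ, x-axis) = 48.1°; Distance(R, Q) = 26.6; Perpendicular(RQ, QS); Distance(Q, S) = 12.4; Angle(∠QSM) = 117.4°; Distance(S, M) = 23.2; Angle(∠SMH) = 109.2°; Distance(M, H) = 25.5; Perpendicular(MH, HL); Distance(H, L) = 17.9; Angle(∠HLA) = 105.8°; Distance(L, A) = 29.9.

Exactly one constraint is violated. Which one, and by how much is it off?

Distance(L, A) = 29.9 — off by 7.70.

R = (0.00, 0.00) ✓; RQ at 48.10° ✓; |RQ| = 26.60 ✓; ∠(RQ, QS) = 90.00° ✓; |QS| = 12.40 ✓; ∠QSM = 117.4° ✓; |SM| = 23.20 ✓; ∠SMH = 109.2° ✓; |MH| = 25.50 ✓; ∠(MH, HL) = 90.00° ✓; |HL| = 17.90 ✓; ∠HLA = 105.8° ✓; |LA| = 22.20 ✗.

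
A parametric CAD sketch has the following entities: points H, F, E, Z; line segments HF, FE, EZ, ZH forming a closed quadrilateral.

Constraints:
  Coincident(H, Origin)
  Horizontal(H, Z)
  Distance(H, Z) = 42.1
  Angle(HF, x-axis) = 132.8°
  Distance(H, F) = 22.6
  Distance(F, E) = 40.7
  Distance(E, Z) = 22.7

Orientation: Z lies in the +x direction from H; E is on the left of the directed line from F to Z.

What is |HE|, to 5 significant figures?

29.583

Checks: |FE| = 40.70 ✓; |EZ| = 22.70 ✓.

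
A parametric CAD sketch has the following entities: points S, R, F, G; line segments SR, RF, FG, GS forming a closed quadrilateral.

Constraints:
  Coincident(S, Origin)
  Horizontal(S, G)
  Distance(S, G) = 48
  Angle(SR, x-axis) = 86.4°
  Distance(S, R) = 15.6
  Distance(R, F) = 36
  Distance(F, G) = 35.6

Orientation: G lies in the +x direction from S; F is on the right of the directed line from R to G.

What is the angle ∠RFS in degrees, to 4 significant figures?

18.86°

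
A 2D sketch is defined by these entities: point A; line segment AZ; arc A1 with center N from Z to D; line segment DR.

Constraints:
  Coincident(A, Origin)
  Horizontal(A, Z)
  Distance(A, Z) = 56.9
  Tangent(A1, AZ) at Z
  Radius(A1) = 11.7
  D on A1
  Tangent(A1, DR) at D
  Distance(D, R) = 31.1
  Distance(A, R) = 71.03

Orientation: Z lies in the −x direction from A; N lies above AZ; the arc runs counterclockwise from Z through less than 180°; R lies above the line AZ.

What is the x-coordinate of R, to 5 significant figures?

-55.057

A is at the origin; A and Z share the same y with |AZ| = 56.9 and Z on the −x side, so Z = (-56.900, 0.0000). Since A1 is tangent to AZ there, NZ ⟂ AZ, so N = Z + (0, 11.7) = (-56.900, 11.700). Since ND ⟂ DR (tangency), |NR| = √(11.7² + 31.1²) = 33.228 regardless of where D sits on A1. So R lies on both circle(A, 71.03) and circle(N, 33.228); the above-AZ intersection is R = (-55.057, 44.877). D is the foot of the tangent from R: D = (-45.738, 15.206).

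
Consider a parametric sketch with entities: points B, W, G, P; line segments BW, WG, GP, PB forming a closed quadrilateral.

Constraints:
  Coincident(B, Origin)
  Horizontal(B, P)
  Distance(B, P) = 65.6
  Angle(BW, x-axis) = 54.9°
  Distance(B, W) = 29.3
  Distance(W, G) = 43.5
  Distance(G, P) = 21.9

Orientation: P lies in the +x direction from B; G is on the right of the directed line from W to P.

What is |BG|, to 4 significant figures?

46.35

Checks: |WG| = 43.50 ✓; |GP| = 21.90 ✓.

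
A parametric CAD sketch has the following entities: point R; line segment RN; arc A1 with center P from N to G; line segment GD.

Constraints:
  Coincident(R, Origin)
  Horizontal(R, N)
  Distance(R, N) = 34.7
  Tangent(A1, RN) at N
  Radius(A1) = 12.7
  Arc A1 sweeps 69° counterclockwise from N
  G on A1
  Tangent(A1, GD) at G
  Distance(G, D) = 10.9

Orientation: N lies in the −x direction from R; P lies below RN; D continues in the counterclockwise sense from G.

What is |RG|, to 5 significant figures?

47.264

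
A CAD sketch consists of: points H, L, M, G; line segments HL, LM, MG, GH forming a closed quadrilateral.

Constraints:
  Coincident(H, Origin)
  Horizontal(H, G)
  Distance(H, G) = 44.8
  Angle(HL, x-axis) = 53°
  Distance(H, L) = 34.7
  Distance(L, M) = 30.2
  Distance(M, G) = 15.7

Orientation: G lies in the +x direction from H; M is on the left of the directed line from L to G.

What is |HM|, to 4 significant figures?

50.76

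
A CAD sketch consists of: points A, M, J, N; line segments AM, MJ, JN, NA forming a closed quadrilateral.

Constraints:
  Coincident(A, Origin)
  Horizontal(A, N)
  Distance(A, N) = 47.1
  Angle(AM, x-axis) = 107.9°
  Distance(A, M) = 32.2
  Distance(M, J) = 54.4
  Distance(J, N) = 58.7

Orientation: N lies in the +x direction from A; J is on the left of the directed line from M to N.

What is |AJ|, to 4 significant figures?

68.79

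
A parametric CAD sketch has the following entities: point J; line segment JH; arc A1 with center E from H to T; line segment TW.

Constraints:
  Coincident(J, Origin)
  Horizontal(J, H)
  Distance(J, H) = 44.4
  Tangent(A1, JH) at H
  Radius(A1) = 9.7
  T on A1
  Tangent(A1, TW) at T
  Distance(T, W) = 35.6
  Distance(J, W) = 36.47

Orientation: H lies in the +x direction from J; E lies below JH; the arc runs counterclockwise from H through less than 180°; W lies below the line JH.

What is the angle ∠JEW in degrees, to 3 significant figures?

51.3°

J is at the origin; J and H share the same y with |JH| = 44.4 and H on the +x side, so H = (44.4, 0.00). Tangency of A1 to JH means the radius EH is perpendicular to JH, so E = H + (0, -9.7) = (44.4, -9.70). Since ET ⟂ TW (tangency), |EW| = √(9.7² + 35.6²) = 36.9 regardless of where T sits on A1. So W lies on both circle(J, 36.47) and circle(E, 36.9); the below-JH intersection is W = (15.7, -32.9). T is the foot of the tangent from W: T = (36.5, -4.03).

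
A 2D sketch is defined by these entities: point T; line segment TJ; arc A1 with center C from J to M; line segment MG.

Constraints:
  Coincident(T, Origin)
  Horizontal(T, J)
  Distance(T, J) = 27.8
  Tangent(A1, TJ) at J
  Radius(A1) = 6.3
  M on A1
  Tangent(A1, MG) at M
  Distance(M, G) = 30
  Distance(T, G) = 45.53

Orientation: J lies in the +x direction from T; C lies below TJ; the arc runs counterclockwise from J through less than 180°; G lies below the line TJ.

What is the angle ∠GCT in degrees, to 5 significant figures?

100.58°

Checks: |CM| = 6.300 ✓; ∠(CM, MG) = 90.00° ✓; |MG| = 30.00 ✓; |TG| = 45.53 ✓.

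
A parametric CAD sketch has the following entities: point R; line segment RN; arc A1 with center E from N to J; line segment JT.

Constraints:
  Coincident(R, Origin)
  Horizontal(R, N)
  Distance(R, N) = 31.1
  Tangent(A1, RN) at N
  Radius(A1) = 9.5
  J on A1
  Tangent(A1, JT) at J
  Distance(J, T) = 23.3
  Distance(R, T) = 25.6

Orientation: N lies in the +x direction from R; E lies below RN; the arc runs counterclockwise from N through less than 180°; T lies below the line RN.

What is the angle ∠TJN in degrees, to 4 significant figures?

152.0°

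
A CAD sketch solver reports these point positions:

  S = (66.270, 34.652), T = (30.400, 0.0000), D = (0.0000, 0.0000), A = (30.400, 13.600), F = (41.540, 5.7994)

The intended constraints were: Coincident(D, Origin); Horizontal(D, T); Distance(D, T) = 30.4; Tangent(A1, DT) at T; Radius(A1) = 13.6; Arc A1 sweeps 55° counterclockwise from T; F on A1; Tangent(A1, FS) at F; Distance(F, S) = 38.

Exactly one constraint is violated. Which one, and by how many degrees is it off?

Tangent(A1, FS) at F — off by 5.60°.

D = (0.00, 0.00) ✓; D.y = 0.00, T.y = 0.00 ✓; |DT| = 30.40 ✓; ∠(AT, TD) = 90.00° ✓; |AT| = 13.60 ✓; bearing(A→F) − bearing(A→T) = 55.00° ✓; |AF| = 13.60 ✓; ∠(AF, FS) = 95.60° ✗; |FS| = 38.00 ✓.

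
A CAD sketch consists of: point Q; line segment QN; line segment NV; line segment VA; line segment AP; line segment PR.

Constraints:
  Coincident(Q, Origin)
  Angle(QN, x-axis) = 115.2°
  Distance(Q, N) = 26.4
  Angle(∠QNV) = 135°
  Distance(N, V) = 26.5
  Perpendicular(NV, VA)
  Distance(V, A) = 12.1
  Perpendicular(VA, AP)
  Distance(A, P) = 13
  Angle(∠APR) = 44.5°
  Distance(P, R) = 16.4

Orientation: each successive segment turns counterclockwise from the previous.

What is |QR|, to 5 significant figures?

47.438

Q is at the origin; QN runs at 115.2° with length 26.4, so N = (-11.241, 23.887). ∠QNV = 135.0° gives NV at 160.20° from the x-axis; with |NV| = 26.5, V = (-36.174, 32.864). NV is perpendicular to VA, so VA runs at -109.80°; with |VA| = 12.1, A = (-40.273, 21.479). VA is perpendicular to AP, so AP runs at -19.800°; with |AP| = 13.0, P = (-28.041, 17.076). ∠APR = 44.5° gives PR at 115.70° from the x-axis; with |PR| = 16.4, R = (-35.153, 31.853). Then |QR| = |R − Q| = 47.438.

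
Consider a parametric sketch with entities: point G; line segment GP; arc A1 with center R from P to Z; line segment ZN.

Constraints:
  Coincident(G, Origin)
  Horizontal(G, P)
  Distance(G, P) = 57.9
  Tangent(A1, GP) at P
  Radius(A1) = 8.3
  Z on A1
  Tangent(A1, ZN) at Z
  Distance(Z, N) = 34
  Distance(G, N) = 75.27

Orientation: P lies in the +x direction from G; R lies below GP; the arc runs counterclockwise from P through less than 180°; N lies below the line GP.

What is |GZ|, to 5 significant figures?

51.322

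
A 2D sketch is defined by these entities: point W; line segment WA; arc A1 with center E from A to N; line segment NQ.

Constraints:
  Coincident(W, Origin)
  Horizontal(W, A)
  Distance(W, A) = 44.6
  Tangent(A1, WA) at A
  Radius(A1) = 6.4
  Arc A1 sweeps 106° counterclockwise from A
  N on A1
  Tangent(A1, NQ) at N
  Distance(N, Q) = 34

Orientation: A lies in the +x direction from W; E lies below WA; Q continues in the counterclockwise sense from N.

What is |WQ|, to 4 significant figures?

62.89

W is at the origin; W and A share the same y with |WA| = 44.6 and A on the +x side, so A = (44.60, 0.000). The tangent condition forces EA to be normal to WA, so E = A + (0, -6.4) = (44.60, -6.400). On A1, A sits at bearing 90° from E; a 106° counterclockwise sweep puts N at bearing 196°, so N = E + 6.4·(cos 196°, sin 196°) = (38.45, -8.164). The tangent condition forces EN to be normal to NQ, so NQ runs along (−sin 196°, cos 196°); with |NQ| = 34.0, Q = (47.82, -40.85). Then |WQ| = |Q − W| = 62.89.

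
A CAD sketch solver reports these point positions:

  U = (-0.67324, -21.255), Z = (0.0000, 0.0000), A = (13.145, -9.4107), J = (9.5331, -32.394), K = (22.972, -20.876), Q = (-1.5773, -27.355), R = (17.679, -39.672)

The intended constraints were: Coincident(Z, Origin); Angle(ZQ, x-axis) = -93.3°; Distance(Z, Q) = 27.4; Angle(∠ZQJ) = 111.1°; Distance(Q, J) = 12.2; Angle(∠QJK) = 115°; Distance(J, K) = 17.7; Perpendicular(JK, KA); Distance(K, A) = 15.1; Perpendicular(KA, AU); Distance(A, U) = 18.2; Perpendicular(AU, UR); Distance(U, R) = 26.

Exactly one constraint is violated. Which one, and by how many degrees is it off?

Perpendicular(AU, UR) — off by 4.30°.

Z = (0.00, 0.00) ✓; ZQ at -93.30° ✓; |ZQ| = 27.40 ✓; ∠ZQJ = 111.1° ✓; |QJ| = 12.20 ✓; ∠QJK = 115.0° ✓; |JK| = 17.70 ✓; ∠(JK, KA) = 90.00° ✓; |KA| = 15.10 ✓; ∠(KA, AU) = 90.00° ✓; |AU| = 18.20 ✓; ∠(AU, UR) = 94.30° ✗; |UR| = 26.00 ✓.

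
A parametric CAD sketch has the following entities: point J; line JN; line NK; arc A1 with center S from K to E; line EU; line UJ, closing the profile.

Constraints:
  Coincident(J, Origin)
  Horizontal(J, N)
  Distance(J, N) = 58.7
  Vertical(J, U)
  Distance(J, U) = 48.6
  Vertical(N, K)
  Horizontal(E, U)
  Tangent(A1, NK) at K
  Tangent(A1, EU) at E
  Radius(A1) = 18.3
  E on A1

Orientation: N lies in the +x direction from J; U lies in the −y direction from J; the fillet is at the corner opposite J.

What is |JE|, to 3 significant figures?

63.2

J is at the origin; J and N share the same y with |JN| = 58.7 and N on the +x side, so N = (58.7, 0.00). J and U share the same x with |JU| = 48.6 and U on the −y side, so U = (0.00, -48.6). The virtual corner opposite J is at (58.7, -48.6). A1 meets NK tangentially, so SK is at right angles to NK and the tangent condition forces SE to be normal to EU, with radius 18.3, so the center S sits 18.3 in from both sides at S = (40.4, -30.3). That places the tangent points at K = (58.7, -30.3) on NK and E = (40.4, -48.6) on EU. Then |JE| = |E − J| = 63.2.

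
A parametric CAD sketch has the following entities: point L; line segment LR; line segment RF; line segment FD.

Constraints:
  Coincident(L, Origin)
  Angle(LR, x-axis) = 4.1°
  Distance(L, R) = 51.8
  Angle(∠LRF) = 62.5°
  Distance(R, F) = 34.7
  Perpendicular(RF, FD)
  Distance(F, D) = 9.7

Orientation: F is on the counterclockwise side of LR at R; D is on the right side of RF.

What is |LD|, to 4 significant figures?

56.68

L is at the origin; LR runs at 4.1° with length 51.8, so R = 51.8·(cos 4.1°, sin 4.1°) = (51.67, 3.704). ∠LRF = 62.5°, so RF runs at 4.1° + (180° − 62.5°) = 121.6° from the x-axis; with |RF| = 34.7, F = R + 34.7·(cos 121.6°, sin 121.6°) = (33.49, 33.26). The perpendicularity gives FD at right angles to RF; with |FD| = 9.7 on the right of RF, D = F + 9.7·(0.8517, 0.5240) = (41.75, 38.34). Then |LD| = |D − L| = 56.68.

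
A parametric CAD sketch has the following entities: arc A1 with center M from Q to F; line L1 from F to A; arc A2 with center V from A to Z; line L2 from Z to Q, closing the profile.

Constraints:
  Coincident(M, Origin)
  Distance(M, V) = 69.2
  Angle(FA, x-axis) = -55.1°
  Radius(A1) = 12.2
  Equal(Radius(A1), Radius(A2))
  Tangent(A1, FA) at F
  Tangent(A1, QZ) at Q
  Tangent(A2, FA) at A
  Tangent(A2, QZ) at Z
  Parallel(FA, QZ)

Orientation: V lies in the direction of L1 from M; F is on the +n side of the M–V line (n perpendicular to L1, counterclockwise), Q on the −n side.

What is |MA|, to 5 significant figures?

70.267

Tangency of A1 to both parallel lines with radius 12.2 puts F and Q at M ± 12.2·n: F = (10.006, 6.9802), Q = (-10.006, -6.9802). Equal radii place A and Z the same way about V: A = V + 12.2·n = (49.598, -49.774), Z = V − 12.2·n = (29.587, -63.735). Then |MA| = |A − M| = 70.267.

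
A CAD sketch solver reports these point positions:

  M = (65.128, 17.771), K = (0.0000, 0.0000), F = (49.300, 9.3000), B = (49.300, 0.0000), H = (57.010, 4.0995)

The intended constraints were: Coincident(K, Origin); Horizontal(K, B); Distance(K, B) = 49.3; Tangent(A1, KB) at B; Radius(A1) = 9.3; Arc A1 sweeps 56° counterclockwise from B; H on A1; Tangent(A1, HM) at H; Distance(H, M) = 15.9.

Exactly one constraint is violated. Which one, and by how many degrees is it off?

Tangent(A1, HM) at H — off by 3.30°.

K = (0.00, 0.00) ✓; K.y = 0.00, B.y = 0.00 ✓; |KB| = 49.30 ✓; ∠(FB, BK) = 90.00° ✓; |FB| = 9.300 ✓; bearing(F→H) − bearing(F→B) = 56.00° ✓; |FH| = 9.300 ✓; ∠(FH, HM) = 86.70° ✗; |HM| = 15.90 ✓.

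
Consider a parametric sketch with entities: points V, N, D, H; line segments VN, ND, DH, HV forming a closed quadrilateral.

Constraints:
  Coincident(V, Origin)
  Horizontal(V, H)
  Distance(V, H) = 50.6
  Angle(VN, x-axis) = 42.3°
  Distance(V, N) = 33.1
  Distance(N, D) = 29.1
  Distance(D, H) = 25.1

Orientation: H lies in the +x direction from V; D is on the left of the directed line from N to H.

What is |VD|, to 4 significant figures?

58.99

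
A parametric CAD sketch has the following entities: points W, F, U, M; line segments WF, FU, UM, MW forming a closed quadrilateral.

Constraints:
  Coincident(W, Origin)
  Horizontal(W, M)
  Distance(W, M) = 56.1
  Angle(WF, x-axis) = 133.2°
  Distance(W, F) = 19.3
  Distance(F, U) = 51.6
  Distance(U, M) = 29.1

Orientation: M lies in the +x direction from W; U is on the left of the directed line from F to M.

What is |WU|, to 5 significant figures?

43.912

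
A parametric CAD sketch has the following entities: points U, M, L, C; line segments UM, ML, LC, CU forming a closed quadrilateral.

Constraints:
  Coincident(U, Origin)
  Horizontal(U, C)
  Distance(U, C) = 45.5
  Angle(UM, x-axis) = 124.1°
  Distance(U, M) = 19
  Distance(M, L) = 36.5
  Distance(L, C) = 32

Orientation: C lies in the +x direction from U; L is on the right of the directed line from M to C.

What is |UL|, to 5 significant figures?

18.195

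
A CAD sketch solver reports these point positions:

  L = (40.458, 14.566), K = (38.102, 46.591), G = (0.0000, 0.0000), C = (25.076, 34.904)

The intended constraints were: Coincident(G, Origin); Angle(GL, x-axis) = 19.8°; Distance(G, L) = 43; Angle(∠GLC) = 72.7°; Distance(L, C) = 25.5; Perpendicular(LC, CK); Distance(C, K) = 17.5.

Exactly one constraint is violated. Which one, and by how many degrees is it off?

Perpendicular(LC, CK) — off by 4.80°.

G = (0.00, 0.00) ✓; GL at 19.80° ✓; |GL| = 43.00 ✓; ∠GLC = 72.70° ✓; |LC| = 25.50 ✓; ∠(LC, CK) = 85.20° ✗; |CK| = 17.50 ✓.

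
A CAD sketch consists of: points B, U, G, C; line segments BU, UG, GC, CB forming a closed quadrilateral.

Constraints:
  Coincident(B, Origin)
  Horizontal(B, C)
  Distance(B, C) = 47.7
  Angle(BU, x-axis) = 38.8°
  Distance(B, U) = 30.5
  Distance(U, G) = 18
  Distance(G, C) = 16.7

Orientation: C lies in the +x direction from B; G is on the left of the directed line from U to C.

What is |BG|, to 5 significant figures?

44.191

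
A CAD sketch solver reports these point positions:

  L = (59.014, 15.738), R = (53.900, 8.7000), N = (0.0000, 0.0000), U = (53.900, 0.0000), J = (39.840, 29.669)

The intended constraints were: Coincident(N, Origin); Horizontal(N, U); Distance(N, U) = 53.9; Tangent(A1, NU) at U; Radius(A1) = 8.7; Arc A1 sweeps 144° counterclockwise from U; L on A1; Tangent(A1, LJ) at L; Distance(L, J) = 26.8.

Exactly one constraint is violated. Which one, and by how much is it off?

Distance(L, J) = 26.8 — off by 3.10.

N = (0.00, 0.00) ✓; N.y = 0.00, U.y = 0.00 ✓; |NU| = 53.90 ✓; ∠(RU, UN) = 90.00° ✓; |RU| = 8.700 ✓; bearing(R→L) − bearing(R→U) = 144.0° ✓; |RL| = 8.700 ✓; ∠(RL, LJ) = 90.00° ✓; |LJ| = 23.70 ✗.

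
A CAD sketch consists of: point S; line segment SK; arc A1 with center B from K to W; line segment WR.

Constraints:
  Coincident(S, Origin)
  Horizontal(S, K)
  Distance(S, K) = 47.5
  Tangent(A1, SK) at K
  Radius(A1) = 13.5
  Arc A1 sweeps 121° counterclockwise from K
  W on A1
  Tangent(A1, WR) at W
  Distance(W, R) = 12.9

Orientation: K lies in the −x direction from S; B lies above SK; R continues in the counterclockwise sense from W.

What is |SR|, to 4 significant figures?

52.97

S is at the origin; SK is horizontal with |SK| = 47.5 and K on the −x side, so K = (-47.50, 0.000). Tangency of A1 to SK means the radius BK is perpendicular to SK, so B = K + (0, 13.5) = (-47.50, 13.50). On A1, K sits at bearing -90° from B; a 121° counterclockwise sweep puts W at bearing 31°, so W = B + 13.5·(cos 31°, sin 31°) = (-35.93, 20.45). Since A1 is tangent to WR there, BW ⟂ WR, so WR runs along (−sin 31°, cos 31°); with |WR| = 12.9, R = (-42.57, 31.51). Then |SR| = |R − S| = 52.97.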